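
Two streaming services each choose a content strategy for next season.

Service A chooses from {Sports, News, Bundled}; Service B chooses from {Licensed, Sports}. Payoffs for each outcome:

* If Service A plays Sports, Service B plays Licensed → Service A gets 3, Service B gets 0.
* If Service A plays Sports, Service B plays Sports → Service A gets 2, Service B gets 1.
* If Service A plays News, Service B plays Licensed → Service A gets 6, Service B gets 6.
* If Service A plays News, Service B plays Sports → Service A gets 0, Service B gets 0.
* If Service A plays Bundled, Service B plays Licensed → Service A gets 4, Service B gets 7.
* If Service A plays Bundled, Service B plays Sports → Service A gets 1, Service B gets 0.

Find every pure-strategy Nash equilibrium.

(Sports, Sports) and (News, Licensed)

For each strategy profile, look for a profitable unilateral deviation.
(Sports, Licensed): Service A can switch to News (3 → 6). Not NE.
(Sports, Sports): Service A gets 2, best alternative 1; Service B gets 1, best alternative 0. No profitable deviation — NE.
(News, Licensed): Service A gets 6, best alternative 4; Service B gets 6, best alternative 0. No profitable deviation — NE.
(News, Sports): Service A can switch to Sports (0 → 2). Not NE.
(Bundled, Licensed): Service A can switch to News (4 → 6). Not NE.
(Bundled, Sports): Service A can switch to Sports (1 → 2). Not NE.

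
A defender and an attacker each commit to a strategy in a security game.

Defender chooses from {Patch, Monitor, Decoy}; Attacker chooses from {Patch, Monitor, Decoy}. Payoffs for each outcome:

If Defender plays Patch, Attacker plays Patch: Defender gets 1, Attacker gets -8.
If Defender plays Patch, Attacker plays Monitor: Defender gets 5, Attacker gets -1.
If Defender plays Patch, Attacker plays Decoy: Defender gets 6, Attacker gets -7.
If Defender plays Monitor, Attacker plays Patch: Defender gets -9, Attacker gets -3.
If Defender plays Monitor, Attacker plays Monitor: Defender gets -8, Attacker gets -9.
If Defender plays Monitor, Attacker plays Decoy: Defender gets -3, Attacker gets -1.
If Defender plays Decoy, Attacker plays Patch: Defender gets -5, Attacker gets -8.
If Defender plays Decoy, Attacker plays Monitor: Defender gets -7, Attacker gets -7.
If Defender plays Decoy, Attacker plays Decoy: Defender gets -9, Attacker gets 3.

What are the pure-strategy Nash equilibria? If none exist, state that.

For each strategy profile, look for a profitable unilateral deviation.
(Patch, Patch): Attacker can switch to Monitor (-8 → -1). Not NE.
(Patch, Monitor): Defender gets 5, best alternative -7; Attacker gets -1, best alternative -7. No profitable deviation — NE.
(Patch, Decoy): Attacker can switch to Monitor (-7 → -1). Not NE.
(Monitor, Patch): Defender can switch to Patch (-9 → 1). Not NE.
(Monitor, Monitor): Defender can switch to Patch (-8 → 5). Not NE.
(Monitor, Decoy): Defender can switch to Patch (-3 → 6). Not NE.
(Decoy, Patch): Defender can switch to Patch (-5 → 1). Not NE.
(Decoy, Monitor): Defender can switch to Patch (-7 → 5). Not NE.
(Decoy, Decoy): Defender can switch to Patch (-9 → 6). Not NE.

The unique pure-strategy Nash equilibrium is (Patch, Monitor).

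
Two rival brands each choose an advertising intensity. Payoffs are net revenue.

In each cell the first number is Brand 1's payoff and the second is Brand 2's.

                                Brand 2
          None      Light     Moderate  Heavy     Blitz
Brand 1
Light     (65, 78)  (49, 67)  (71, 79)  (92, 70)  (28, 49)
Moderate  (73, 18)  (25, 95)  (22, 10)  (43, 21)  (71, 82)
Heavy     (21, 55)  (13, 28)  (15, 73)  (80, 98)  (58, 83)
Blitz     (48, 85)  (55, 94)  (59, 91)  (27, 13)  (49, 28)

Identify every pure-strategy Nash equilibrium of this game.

Pure-strategy Nash equilibria: (Light, Moderate), (Blitz, Light)

For each player, find the best response to each opponent profile; mutual best responses are the pure NE.
Brand 1 against None: payoffs 65, 73, 21, 48 → best response Moderate.
Brand 1 against Light: payoffs 49, 25, 13, 55 → best response Blitz.
Brand 1 against Moderate: payoffs 71, 22, 15, 59 → best response Light.
Brand 1 against Heavy: payoffs 92, 43, 80, 27 → best response Light.
Brand 1 against Blitz: payoffs 28, 71, 58, 49 → best response Moderate.
Brand 2 against Light: payoffs 78, 67, 79, 70, 49 → best response Moderate.
Brand 2 against Moderate: payoffs 18, 95, 10, 21, 82 → best response Light.
Brand 2 against Heavy: payoffs 55, 28, 73, 98, 83 → best response Heavy.
Brand 2 against Blitz: payoffs 85, 94, 91, 13, 28 → best response Light.
Mutual best responses: (Light, Moderate); (Blitz, Light).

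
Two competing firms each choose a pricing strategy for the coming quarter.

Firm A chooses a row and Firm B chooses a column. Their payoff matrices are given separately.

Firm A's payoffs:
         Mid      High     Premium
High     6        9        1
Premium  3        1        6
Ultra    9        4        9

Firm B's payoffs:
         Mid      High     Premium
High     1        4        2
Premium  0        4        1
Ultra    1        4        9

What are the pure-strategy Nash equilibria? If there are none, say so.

The pure Nash equilibria are (High, High), (Ultra, Premium).

Firm A against Mid: payoffs 6, 3, 9 → best response Ultra.
Firm A against High: payoffs 9, 1, 4 → best response High.
Firm A against Premium: payoffs 1, 6, 9 → best response Ultra.
Firm B against High: payoffs 1, 4, 2 → best response High.
Firm B against Premium: payoffs 0, 4, 1 → best response High.
Firm B against Ultra: payoffs 1, 4, 9 → best response Premium.
Mutual best responses: (High, High); (Ultra, Premium).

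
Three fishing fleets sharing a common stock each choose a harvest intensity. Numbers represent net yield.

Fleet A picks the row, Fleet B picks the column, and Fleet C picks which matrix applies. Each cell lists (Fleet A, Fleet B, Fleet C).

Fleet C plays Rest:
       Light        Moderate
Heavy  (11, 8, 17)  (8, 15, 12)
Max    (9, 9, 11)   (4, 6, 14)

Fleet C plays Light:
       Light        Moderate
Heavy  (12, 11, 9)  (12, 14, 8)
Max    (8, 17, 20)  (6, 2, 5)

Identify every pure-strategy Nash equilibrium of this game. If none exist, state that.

The unique pure-strategy Nash equilibrium is (Heavy, Moderate, Rest).

Mark each player's best response to every combination of opponents' strategies; a profile where every player is best-responding is a pure Nash equilibrium.
Fleet A against (Light, Rest): payoffs 11, 9 → best response Heavy.
Fleet A against (Light, Light): payoffs 12, 8 → best response Heavy.
Fleet A against (Moderate, Rest): payoffs 8, 4 → best response Heavy.
Fleet A against (Moderate, Light): payoffs 12, 6 → best response Heavy.
Fleet B against (Heavy, Rest): payoffs 8, 15 → best response Moderate.
Fleet B against (Heavy, Light): payoffs 11, 14 → best response Moderate.
Fleet B against (Max, Rest): payoffs 9, 6 → best response Light.
Fleet B against (Max, Light): payoffs 17, 2 → best response Light.
Fleet C against (Heavy, Light): payoffs 17, 9 → best response Rest.
Fleet C against (Heavy, Moderate): payoffs 12, 8 → best response Rest.
Fleet C against (Max, Light): payoffs 11, 20 → best response Light.
Fleet C against (Max, Moderate): payoffs 14, 5 → best response Rest.
Mutual best responses: (Heavy, Moderate, Rest).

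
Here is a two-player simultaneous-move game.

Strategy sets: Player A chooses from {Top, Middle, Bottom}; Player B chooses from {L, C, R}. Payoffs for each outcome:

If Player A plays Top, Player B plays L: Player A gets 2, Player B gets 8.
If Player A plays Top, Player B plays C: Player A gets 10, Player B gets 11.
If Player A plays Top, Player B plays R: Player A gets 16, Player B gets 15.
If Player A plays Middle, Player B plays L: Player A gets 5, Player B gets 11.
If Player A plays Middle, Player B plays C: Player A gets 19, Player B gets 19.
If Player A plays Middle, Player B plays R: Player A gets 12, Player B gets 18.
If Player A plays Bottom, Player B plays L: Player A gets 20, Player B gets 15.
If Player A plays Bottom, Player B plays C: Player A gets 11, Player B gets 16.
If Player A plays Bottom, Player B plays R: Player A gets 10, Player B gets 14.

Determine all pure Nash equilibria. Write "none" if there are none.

(Top, L): Player A can switch to Middle (2 → 5). Not NE.
(Top, C): Player A can switch to Middle (10 → 19). Not NE.
(Top, R): Player A gets 16, best alternative 12; Player B gets 15, best alternative 11. No profitable deviation — NE.
(Middle, L): Player A can switch to Bottom (5 → 20). Not NE.
(Middle, C): Player A gets 19, best alternative 11; Player B gets 19, best alternative 18. No profitable deviation — NE.
(Middle, R): Player A can switch to Top (12 → 16). Not NE.
(Bottom, L): Player B can switch to C (15 → 16). Not NE.
(Bottom, C): Player A can switch to Middle (11 → 19). Not NE.
(The remaining 1 profile has a profitable deviation by the same check.)

(Top, R); (Middle, C)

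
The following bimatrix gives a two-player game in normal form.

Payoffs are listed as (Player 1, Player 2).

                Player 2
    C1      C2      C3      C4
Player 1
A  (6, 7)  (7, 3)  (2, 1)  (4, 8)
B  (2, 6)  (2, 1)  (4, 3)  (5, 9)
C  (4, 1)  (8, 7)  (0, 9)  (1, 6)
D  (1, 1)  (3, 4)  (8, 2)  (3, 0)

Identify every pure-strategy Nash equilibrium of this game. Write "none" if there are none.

For each player, find the best response to each opponent profile; mutual best responses are the pure NE.
Player 1 against C1: payoffs 6, 2, 4, 1 → best response A.
Player 1 against C2: payoffs 7, 2, 8, 3 → best response C.
Player 1 against C3: payoffs 2, 4, 0, 8 → best response D.
Player 1 against C4: payoffs 4, 5, 1, 3 → best response B.
Player 2 against A: payoffs 7, 3, 1, 8 → best response C4.
Player 2 against B: payoffs 6, 1, 3, 9 → best response C4.
Player 2 against C: payoffs 1, 7, 9, 6 → best response C3.
Player 2 against D: payoffs 1, 4, 2, 0 → best response C2.
Mutual best responses: (B, C4).

The unique pure-strategy Nash equilibrium is (B, C4).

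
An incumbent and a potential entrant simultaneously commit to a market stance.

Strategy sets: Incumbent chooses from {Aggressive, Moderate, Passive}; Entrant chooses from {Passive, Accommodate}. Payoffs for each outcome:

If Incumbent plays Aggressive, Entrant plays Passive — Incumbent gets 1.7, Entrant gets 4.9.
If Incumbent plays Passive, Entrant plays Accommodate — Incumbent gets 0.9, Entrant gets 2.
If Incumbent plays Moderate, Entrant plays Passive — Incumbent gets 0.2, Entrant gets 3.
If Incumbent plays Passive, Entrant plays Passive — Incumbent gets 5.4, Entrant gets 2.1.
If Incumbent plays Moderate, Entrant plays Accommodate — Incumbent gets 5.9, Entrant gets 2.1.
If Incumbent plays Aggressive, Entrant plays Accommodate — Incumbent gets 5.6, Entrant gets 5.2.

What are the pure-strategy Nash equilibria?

The unique pure-strategy Nash equilibrium is (Passive, Passive).

For each player, find the best response to each opponent profile; mutual best responses are the pure NE.
Incumbent against Passive: payoffs 1.7, 0.2, 5.4 → best response Passive.
Incumbent against Accommodate: payoffs 5.6, 5.9, 0.9 → best response Moderate.
Entrant against Aggressive: payoffs 4.9, 5.2 → best response Accommodate.
Entrant against Moderate: payoffs 3, 2.1 → best response Passive.
Entrant against Passive: payoffs 2.1, 2 → best response Passive.
Mutual best responses: (Passive, Passive).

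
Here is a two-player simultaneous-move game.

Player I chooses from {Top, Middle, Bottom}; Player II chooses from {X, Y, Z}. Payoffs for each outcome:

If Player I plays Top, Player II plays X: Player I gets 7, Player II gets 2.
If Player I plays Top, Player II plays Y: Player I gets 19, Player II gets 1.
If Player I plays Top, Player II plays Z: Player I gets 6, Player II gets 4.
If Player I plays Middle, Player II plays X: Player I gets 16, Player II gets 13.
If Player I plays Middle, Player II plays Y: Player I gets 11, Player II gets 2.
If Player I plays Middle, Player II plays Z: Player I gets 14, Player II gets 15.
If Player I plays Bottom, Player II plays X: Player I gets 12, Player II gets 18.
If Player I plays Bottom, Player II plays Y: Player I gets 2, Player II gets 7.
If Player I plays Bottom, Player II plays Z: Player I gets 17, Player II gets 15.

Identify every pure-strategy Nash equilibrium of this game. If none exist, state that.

none

For each player, find the best response to each opponent profile; mutual best responses are the pure NE.
Player I against X: payoffs 7, 16, 12 → best response Middle.
Player I against Y: payoffs 19, 11, 2 → best response Top.
Player I against Z: payoffs 6, 14, 17 → best response Bottom.
Player II against Top: payoffs 2, 1, 4 → best response Z.
Player II against Middle: payoffs 13, 2, 15 → best response Z.
Player II against Bottom: payoffs 18, 7, 15 → best response X.
No profile is a mutual best response for all players.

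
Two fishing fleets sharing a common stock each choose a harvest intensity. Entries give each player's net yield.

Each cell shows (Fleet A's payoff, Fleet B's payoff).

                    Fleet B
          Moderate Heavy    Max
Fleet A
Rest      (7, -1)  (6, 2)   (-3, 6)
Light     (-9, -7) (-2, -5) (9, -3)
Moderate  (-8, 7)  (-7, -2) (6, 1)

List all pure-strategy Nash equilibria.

Fleet A against Moderate: payoffs 7, -9, -8 → best response Rest.
Fleet A against Heavy: payoffs 6, -2, -7 → best response Rest.
Fleet A against Max: payoffs -3, 9, 6 → best response Light.
Fleet B against Rest: payoffs -1, 2, 6 → best response Max.
Fleet B against Light: payoffs -7, -5, -3 → best response Max.
Fleet B against Moderate: payoffs 7, -2, 1 → best response Moderate.
Mutual best responses: (Light, Max).

(Light, Max)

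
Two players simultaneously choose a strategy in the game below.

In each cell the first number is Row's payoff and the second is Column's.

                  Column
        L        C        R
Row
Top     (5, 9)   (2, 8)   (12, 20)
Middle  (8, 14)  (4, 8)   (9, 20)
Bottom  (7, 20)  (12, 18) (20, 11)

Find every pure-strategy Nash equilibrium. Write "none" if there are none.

No pure-strategy Nash equilibrium.

Row against L: payoffs 5, 8, 7 → best response Middle.
Row against C: payoffs 2, 4, 12 → best response Bottom.
Row against R: payoffs 12, 9, 20 → best response Bottom.
Column against Top: payoffs 9, 8, 20 → best response R.
Column against Middle: payoffs 14, 8, 20 → best response R.
Column against Bottom: payoffs 20, 18, 11 → best response L.
No profile is a mutual best response for all players.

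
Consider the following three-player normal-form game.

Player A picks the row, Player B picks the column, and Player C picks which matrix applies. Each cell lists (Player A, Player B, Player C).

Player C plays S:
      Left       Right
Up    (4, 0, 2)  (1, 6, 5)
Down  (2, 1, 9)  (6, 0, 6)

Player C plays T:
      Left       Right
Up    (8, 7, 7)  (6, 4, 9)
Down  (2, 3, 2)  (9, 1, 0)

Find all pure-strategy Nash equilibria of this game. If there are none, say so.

(Up, Left, S): Player B can switch to Right (0 → 6). Not NE.
(Up, Left, T): Player A gets 8, best alternative 2; Player B gets 7, best alternative 4; Player C gets 7, best alternative 2. No profitable deviation — NE.
(Up, Right, S): Player A can switch to Down (1 → 6). Not NE.
(Up, Right, T): Player A can switch to Down (6 → 9). Not NE.
(Down, Left, S): Player A can switch to Up (2 → 4). Not NE.
(Down, Left, T): Player A can switch to Up (2 → 8). Not NE.
(Down, Right, S): Player B can switch to Left (0 → 1). Not NE.
(The remaining 1 profile has a profitable deviation by the same check.)

The unique pure-strategy Nash equilibrium is (Up, Left, T).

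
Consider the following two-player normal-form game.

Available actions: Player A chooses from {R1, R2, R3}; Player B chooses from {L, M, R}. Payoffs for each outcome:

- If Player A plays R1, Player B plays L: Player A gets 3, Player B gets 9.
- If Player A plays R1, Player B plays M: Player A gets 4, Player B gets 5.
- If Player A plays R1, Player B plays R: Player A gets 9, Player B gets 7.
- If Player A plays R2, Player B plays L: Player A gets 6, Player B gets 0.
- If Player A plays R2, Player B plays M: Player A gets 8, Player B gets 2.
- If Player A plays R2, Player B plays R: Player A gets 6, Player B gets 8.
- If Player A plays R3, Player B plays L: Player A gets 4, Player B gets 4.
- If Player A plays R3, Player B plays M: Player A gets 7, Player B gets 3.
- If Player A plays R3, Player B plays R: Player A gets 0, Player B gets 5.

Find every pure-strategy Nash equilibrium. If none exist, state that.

none

(R1, L): Player A can switch to R2 (3 → 6). Not NE.
(R1, M): Player A can switch to R2 (4 → 8). Not NE.
(R1, R): Player B can switch to L (7 → 9). Not NE.
(R2, L): Player B can switch to M (0 → 2). Not NE.
(R2, M): Player B can switch to R (2 → 8). Not NE.
(R2, R): Player A can switch to R1 (6 → 9). Not NE.
(R3, L): Player A can switch to R2 (4 → 6). Not NE.
(R3, M): Player A can switch to R2 (7 → 8). Not NE.
(R3, R): Player A can switch to R1 (0 → 9). Not NE.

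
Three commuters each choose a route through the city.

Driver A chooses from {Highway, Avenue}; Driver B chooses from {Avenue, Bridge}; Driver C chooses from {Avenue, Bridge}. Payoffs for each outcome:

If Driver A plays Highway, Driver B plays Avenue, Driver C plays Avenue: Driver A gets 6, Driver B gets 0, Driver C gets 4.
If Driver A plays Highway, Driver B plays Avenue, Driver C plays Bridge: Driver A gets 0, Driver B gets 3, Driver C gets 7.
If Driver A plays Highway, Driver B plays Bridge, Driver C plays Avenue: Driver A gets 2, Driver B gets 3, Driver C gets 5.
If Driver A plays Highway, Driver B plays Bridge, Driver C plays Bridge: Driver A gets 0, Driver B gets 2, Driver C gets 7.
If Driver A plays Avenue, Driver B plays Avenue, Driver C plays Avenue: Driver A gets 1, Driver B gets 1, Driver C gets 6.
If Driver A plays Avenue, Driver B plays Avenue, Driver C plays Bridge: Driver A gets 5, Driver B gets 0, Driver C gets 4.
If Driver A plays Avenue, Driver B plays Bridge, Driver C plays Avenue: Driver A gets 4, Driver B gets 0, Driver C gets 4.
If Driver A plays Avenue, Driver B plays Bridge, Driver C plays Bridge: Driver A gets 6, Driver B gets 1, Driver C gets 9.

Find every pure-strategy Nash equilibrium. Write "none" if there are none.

Driver A against (Avenue, Avenue): payoffs 6, 1 → best response Highway.
Driver A against (Avenue, Bridge): payoffs 0, 5 → best response Avenue.
Driver A against (Bridge, Avenue): payoffs 2, 4 → best response Avenue.
Driver A against (Bridge, Bridge): payoffs 0, 6 → best response Avenue.
Driver B against (Highway, Avenue): payoffs 0, 3 → best response Bridge.
Driver B against (Highway, Bridge): payoffs 3, 2 → best response Avenue.
Driver B against (Avenue, Avenue): payoffs 1, 0 → best response Avenue.
Driver B against (Avenue, Bridge): payoffs 0, 1 → best response Bridge.
Driver C against (Highway, Avenue): payoffs 4, 7 → best response Bridge.
Driver C against (Highway, Bridge): payoffs 5, 7 → best response Bridge.
Driver C against (Avenue, Avenue): payoffs 6, 4 → best response Avenue.
Driver C against (Avenue, Bridge): payoffs 4, 9 → best response Bridge.
Mutual best responses: (Avenue, Bridge, Bridge).

Pure NE: (Avenue, Bridge, Bridge)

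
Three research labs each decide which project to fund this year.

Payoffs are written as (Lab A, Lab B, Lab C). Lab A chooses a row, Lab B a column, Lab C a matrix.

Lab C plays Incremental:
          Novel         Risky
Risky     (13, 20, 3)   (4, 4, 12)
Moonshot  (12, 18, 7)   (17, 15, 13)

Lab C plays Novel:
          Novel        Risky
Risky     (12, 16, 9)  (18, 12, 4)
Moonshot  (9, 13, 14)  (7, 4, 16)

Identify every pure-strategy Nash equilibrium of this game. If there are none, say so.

(Risky, Novel, Novel)

Lab A against (Novel, Incremental): payoffs 13, 12 → best response Risky.
Lab A against (Novel, Novel): payoffs 12, 9 → best response Risky.
Lab A against (Risky, Incremental): payoffs 4, 17 → best response Moonshot.
Lab A against (Risky, Novel): payoffs 18, 7 → best response Risky.
Lab B against (Risky, Incremental): payoffs 20, 4 → best response Novel.
Lab B against (Risky, Novel): payoffs 16, 12 → best response Novel.
Lab B against (Moonshot, Incremental): payoffs 18, 15 → best response Novel.
Lab B against (Moonshot, Novel): payoffs 13, 4 → best response Novel.
Lab C against (Risky, Novel): payoffs 3, 9 → best response Novel.
Lab C against (Risky, Risky): payoffs 12, 4 → best response Incremental.
Lab C against (Moonshot, Novel): payoffs 7, 14 → best response Novel.
Lab C against (Moonshot, Risky): payoffs 13, 16 → best response Novel.
Mutual best responses: (Risky, Novel, Novel).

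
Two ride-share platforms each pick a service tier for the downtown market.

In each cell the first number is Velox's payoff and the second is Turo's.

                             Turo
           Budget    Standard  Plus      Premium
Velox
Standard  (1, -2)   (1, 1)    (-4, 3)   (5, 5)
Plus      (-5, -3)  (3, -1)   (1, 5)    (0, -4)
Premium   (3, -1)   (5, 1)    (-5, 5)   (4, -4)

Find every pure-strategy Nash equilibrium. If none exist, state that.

Mark each player's best response to every combination of opponents' strategies; a profile where every player is best-responding is a pure Nash equilibrium.
Velox against Budget: payoffs 1, -5, 3 → best response Premium.
Velox against Standard: payoffs 1, 3, 5 → best response Premium.
Velox against Plus: payoffs -4, 1, -5 → best response Plus.
Velox against Premium: payoffs 5, 0, 4 → best response Standard.
Turo against Standard: payoffs -2, 1, 3, 5 → best response Premium.
Turo against Plus: payoffs -3, -1, 5, -4 → best response Plus.
Turo against Premium: payoffs -1, 1, 5, -4 → best response Plus.
Mutual best responses: (Standard, Premium); (Plus, Plus).

Pure-strategy Nash equilibria: (Standard, Premium); (Plus, Plus)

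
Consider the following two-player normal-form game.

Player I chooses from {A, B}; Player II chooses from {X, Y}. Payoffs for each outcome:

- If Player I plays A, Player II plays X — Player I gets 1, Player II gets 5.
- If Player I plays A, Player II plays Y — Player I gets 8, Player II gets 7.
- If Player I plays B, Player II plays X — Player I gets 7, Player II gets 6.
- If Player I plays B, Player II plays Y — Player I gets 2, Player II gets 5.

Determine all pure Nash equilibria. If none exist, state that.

(A, Y) and (B, X)

(A, X): Player I can switch to B (1 → 7). Not NE.
(A, Y): Player I gets 8, best alternative 2; Player II gets 7, best alternative 5. No profitable deviation — NE.
(B, X): Player I gets 7, best alternative 1; Player II gets 6, best alternative 5. No profitable deviation — NE.
(B, Y): Player I can switch to A (2 → 8). Not NE.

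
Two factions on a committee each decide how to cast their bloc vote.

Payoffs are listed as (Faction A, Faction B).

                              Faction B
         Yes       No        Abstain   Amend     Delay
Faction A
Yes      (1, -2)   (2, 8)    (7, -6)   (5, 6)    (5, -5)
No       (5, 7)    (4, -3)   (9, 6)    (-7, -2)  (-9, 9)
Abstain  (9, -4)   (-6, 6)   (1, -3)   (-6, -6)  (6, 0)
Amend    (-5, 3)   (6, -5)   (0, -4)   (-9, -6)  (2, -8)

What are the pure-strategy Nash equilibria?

Faction A against Yes: payoffs 1, 5, 9, -5 → best response Abstain.
Faction A against No: payoffs 2, 4, -6, 6 → best response Amend.
Faction A against Abstain: payoffs 7, 9, 1, 0 → best response No.
Faction A against Amend: payoffs 5, -7, -6, -9 → best response Yes.
Faction A against Delay: payoffs 5, -9, 6, 2 → best response Abstain.
Faction B against Yes: payoffs -2, 8, -6, 6, -5 → best response No.
Faction B against No: payoffs 7, -3, 6, -2, 9 → best response Delay.
Faction B against Abstain: payoffs -4, 6, -3, -6, 0 → best response No.
Faction B against Amend: payoffs 3, -5, -4, -6, -8 → best response Yes.
No profile is a mutual best response for all players.

none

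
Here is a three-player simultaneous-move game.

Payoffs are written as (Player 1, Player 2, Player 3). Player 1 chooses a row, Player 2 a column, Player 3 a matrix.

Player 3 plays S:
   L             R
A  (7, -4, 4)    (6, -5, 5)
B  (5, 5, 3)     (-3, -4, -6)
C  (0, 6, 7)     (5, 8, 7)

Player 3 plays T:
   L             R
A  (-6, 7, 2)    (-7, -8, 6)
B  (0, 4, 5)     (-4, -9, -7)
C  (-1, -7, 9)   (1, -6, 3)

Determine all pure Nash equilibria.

(A, L, S) and (B, L, T)

Player 1 against (L, S): payoffs 7, 5, 0 → best response A.
Player 1 against (L, T): payoffs -6, 0, -1 → best response B.
Player 1 against (R, S): payoffs 6, -3, 5 → best response A.
Player 1 against (R, T): payoffs -7, -4, 1 → best response C.
Player 2 against (A, S): payoffs -4, -5 → best response L.
Player 2 against (A, T): payoffs 7, -8 → best response L.
Player 2 against (B, S): payoffs 5, -4 → best response L.
Player 2 against (B, T): payoffs 4, -9 → best response L.
Player 2 against (C, S): payoffs 6, 8 → best response R.
Player 2 against (C, T): payoffs -7, -6 → best response R.
Player 3 against (A, L): payoffs 4, 2 → best response S.
Player 3 against (A, R): payoffs 5, 6 → best response T.
Player 3 against (B, L): payoffs 3, 5 → best response T.
Player 3 against (B, R): payoffs -6, -7 → best response S.
Player 3 against (C, L): payoffs 7, 9 → best response T.
Player 3 against (C, R): payoffs 7, 3 → best response S.
Mutual best responses: (A, L, S); (B, L, T).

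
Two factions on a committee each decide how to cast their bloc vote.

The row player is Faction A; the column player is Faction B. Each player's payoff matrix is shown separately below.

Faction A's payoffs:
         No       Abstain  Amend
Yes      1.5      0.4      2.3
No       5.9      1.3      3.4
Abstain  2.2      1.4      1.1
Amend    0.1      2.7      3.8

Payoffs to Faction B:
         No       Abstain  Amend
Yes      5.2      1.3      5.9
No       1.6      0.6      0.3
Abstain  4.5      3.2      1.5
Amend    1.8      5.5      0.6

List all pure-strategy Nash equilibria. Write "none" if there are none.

Pure-strategy Nash equilibria: (No, No) and (Amend, Abstain)

Mark each player's best response to every combination of opponents' strategies; a profile where every player is best-responding is a pure Nash equilibrium.
Faction A against No: payoffs 1.5, 5.9, 2.2, 0.1 → best response No.
Faction A against Abstain: payoffs 0.4, 1.3, 1.4, 2.7 → best response Amend.
Faction A against Amend: payoffs 2.3, 3.4, 1.1, 3.8 → best response Amend.
Faction B against Yes: payoffs 5.2, 1.3, 5.9 → best response Amend.
Faction B against No: payoffs 1.6, 0.6, 0.3 → best response No.
Faction B against Abstain: payoffs 4.5, 3.2, 1.5 → best response No.
Faction B against Amend: payoffs 1.8, 5.5, 0.6 → best response Abstain.
Mutual best responses: (No, No); (Amend, Abstain).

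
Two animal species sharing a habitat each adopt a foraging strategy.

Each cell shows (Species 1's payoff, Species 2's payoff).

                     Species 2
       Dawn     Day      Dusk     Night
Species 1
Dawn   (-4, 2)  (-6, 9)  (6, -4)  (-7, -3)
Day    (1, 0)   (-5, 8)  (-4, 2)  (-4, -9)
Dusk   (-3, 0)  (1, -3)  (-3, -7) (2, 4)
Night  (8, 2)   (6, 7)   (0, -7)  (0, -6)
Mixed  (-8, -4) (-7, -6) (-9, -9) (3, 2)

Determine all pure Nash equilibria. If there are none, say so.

Pure-strategy Nash equilibria: (Night, Day), (Mixed, Night)

(Dawn, Dawn): Species 1 can switch to Day (-4 → 1). Not NE.
(Dawn, Day): Species 1 can switch to Day (-6 → -5). Not NE.
(Dawn, Dusk): Species 2 can switch to Dawn (-4 → 2). Not NE.
(Dawn, Night): Species 1 can switch to Day (-7 → -4). Not NE.
(Day, Dawn): Species 1 can switch to Night (1 → 8). Not NE.
(Day, Day): Species 1 can switch to Dusk (-5 → 1). Not NE.
(Day, Dusk): Species 1 can switch to Dawn (-4 → 6). Not NE.
(Day, Night): Species 1 can switch to Dusk (-4 → 2). Not NE.
(Dusk, Dawn): Species 1 can switch to Day (-3 → 1). Not NE.
(Dusk, Day): Species 1 can switch to Night (1 → 6). Not NE.
(Night, Day): Species 1 gets 6, best alternative 1; Species 2 gets 7, best alternative 2. No profitable deviation — NE.
(Mixed, Night): Species 1 gets 3, best alternative 2; Species 2 gets 2, best alternative -4. No profitable deviation — NE.
(The remaining 8 profiles each have a profitable deviation by the same check.)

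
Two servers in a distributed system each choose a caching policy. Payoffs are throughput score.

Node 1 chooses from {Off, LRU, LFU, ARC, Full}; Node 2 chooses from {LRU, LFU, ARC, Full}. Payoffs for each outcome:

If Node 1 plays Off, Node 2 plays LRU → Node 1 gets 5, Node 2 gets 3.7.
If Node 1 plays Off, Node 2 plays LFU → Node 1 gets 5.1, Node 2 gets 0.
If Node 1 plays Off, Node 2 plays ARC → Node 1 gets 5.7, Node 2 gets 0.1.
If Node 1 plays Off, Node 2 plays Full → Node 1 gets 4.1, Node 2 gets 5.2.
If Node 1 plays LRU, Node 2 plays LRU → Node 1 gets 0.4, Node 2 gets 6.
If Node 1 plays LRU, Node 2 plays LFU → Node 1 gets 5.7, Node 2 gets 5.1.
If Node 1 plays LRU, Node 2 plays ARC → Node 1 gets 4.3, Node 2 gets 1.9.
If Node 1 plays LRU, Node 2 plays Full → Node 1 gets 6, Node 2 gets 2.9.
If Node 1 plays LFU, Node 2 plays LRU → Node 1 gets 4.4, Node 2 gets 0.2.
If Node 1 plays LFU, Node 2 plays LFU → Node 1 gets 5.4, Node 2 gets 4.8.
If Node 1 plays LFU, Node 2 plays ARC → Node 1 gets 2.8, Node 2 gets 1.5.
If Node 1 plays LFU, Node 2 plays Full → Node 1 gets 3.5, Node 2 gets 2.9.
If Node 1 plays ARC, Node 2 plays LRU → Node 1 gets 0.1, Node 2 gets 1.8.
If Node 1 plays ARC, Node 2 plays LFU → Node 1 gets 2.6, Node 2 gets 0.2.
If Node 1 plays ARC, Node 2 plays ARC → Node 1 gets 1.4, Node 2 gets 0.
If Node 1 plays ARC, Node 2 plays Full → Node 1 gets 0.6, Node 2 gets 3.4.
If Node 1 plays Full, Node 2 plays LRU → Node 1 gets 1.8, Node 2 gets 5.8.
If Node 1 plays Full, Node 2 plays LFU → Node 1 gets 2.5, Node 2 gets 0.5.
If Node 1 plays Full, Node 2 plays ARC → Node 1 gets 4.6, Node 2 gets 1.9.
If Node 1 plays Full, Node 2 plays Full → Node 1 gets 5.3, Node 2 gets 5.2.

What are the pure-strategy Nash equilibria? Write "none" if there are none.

This game has no pure Nash equilibrium.

(Off, LRU): Node 2 can switch to Full (3.7 → 5.2). Not NE.
(Off, LFU): Node 1 can switch to LRU (5.1 → 5.7). Not NE.
(Off, ARC): Node 2 can switch to LRU (0.1 → 3.7). Not NE.
(Off, Full): Node 1 can switch to LRU (4.1 → 6). Not NE.
(LRU, LRU): Node 1 can switch to Off (0.4 → 5). Not NE.
(LRU, LFU): Node 2 can switch to LRU (5.1 → 6). Not NE.
(LRU, ARC): Node 1 can switch to Off (4.3 → 5.7). Not NE.
(LRU, Full): Node 2 can switch to LRU (2.9 → 6). Not NE.
(The remaining 12 profiles each have a profitable deviation by the same check.)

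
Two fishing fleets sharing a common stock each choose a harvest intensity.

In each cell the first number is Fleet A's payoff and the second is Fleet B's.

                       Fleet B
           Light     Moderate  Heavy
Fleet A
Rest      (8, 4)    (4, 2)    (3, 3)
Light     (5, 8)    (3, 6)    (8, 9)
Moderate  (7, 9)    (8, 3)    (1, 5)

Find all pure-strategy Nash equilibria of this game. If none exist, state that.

Check each profile: it is a Nash equilibrium iff no player can strictly gain by switching unilaterally.
(Rest, Light): Fleet A gets 8, best alternative 7; Fleet B gets 4, best alternative 3. No profitable deviation — NE.
(Rest, Moderate): Fleet A can switch to Moderate (4 → 8). Not NE.
(Rest, Heavy): Fleet A can switch to Light (3 → 8). Not NE.
(Light, Light): Fleet A can switch to Rest (5 → 8). Not NE.
(Light, Moderate): Fleet A can switch to Rest (3 → 4). Not NE.
(Light, Heavy): Fleet A gets 8, best alternative 3; Fleet B gets 9, best alternative 8. No profitable deviation — NE.
(Moderate, Light): Fleet A can switch to Rest (7 → 8). Not NE.
(Moderate, Moderate): Fleet B can switch to Light (3 → 9). Not NE.
(Moderate, Heavy): Fleet A can switch to Rest (1 → 3). Not NE.

The pure Nash equilibria are (Rest, Light) and (Light, Heavy).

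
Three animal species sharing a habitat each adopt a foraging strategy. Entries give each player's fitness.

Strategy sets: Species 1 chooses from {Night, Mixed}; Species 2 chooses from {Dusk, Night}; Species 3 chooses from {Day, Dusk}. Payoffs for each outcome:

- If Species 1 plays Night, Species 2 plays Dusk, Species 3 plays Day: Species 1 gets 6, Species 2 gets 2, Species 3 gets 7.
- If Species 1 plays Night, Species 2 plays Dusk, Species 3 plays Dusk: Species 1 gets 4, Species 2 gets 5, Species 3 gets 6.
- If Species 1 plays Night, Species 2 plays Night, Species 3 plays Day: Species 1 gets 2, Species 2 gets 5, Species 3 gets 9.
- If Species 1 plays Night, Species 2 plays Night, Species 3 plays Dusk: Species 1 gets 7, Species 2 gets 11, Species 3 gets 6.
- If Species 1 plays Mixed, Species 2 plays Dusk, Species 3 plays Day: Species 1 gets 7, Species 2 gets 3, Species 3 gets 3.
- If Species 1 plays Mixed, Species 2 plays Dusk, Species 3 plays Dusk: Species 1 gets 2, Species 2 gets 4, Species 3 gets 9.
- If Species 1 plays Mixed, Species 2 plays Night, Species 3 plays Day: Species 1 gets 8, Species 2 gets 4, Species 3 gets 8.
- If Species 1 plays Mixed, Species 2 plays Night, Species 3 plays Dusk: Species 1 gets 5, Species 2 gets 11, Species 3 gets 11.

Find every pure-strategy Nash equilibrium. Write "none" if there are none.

No pure-strategy Nash equilibrium.

Species 1 against (Dusk, Day): payoffs 6, 7 → best response Mixed.
Species 1 against (Dusk, Dusk): payoffs 4, 2 → best response Night.
Species 1 against (Night, Day): payoffs 2, 8 → best response Mixed.
Species 1 against (Night, Dusk): payoffs 7, 5 → best response Night.
Species 2 against (Night, Day): payoffs 2, 5 → best response Night.
Species 2 against (Night, Dusk): payoffs 5, 11 → best response Night.
Species 2 against (Mixed, Day): payoffs 3, 4 → best response Night.
Species 2 against (Mixed, Dusk): payoffs 4, 11 → best response Night.
Species 3 against (Night, Dusk): payoffs 7, 6 → best response Day.
Species 3 against (Night, Night): payoffs 9, 6 → best response Day.
Species 3 against (Mixed, Dusk): payoffs 3, 9 → best response Dusk.
Species 3 against (Mixed, Night): payoffs 8, 11 → best response Dusk.
No profile is a mutual best response for all players.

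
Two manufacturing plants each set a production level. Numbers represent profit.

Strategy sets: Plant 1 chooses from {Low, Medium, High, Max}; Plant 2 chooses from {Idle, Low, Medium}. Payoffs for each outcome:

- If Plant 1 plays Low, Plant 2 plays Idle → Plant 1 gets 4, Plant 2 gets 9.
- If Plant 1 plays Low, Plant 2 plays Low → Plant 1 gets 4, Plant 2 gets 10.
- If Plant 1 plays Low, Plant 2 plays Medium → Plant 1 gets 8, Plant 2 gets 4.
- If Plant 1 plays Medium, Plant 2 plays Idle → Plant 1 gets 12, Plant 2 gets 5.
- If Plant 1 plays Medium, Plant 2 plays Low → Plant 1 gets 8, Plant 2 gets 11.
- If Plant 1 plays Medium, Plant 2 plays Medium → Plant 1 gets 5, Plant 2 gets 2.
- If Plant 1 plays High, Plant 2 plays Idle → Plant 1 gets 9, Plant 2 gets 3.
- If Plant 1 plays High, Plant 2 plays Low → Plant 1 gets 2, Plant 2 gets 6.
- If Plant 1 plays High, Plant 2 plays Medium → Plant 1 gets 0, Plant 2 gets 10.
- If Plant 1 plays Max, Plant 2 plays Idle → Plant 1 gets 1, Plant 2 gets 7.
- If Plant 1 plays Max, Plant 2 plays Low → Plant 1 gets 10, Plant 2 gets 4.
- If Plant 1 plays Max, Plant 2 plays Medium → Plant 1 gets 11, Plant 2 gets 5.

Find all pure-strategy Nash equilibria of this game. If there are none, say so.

There is no pure-strategy Nash equilibrium.

Plant 1 against Idle: payoffs 4, 12, 9, 1 → best response Medium.
Plant 1 against Low: payoffs 4, 8, 2, 10 → best response Max.
Plant 1 against Medium: payoffs 8, 5, 0, 11 → best response Max.
Plant 2 against Low: payoffs 9, 10, 4 → best response Low.
Plant 2 against Medium: payoffs 5, 11, 2 → best response Low.
Plant 2 against High: payoffs 3, 6, 10 → best response Medium.
Plant 2 against Max: payoffs 7, 4, 5 → best response Idle.
No profile is a mutual best response for all players.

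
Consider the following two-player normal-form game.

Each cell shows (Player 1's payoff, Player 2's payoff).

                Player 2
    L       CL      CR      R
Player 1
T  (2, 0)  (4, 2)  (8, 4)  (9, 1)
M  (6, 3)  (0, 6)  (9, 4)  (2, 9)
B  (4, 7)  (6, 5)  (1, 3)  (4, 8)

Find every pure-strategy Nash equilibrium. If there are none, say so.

There is no pure-strategy Nash equilibrium.

Player 1 against L: payoffs 2, 6, 4 → best response M.
Player 1 against CL: payoffs 4, 0, 6 → best response B.
Player 1 against CR: payoffs 8, 9, 1 → best response M.
Player 1 against R: payoffs 9, 2, 4 → best response T.
Player 2 against T: payoffs 0, 2, 4, 1 → best response CR.
Player 2 against M: payoffs 3, 6, 4, 9 → best response R.
Player 2 against B: payoffs 7, 5, 3, 8 → best response R.
No profile is a mutual best response for all players.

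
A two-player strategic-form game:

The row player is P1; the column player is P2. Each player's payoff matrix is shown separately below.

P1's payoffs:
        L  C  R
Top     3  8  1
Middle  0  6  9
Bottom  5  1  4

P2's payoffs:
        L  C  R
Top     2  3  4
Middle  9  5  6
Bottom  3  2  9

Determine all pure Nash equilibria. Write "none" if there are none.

This game has no pure Nash equilibrium.

P1 against L: payoffs 3, 0, 5 → best response Bottom.
P1 against C: payoffs 8, 6, 1 → best response Top.
P1 against R: payoffs 1, 9, 4 → best response Middle.
P2 against Top: payoffs 2, 3, 4 → best response R.
P2 against Middle: payoffs 9, 5, 6 → best response L.
P2 against Bottom: payoffs 3, 2, 9 → best response R.
No profile is a mutual best response for all players.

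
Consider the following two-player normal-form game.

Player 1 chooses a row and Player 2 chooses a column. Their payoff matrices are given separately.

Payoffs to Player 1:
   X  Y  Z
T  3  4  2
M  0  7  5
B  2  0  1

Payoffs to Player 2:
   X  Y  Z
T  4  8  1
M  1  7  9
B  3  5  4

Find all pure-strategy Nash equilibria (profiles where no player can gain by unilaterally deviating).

Player 1 against X: payoffs 3, 0, 2 → best response T.
Player 1 against Y: payoffs 4, 7, 0 → best response M.
Player 1 against Z: payoffs 2, 5, 1 → best response M.
Player 2 against T: payoffs 4, 8, 1 → best response Y.
Player 2 against M: payoffs 1, 7, 9 → best response Z.
Player 2 against B: payoffs 3, 5, 4 → best response Y.
Mutual best responses: (M, Z).

(M, Z)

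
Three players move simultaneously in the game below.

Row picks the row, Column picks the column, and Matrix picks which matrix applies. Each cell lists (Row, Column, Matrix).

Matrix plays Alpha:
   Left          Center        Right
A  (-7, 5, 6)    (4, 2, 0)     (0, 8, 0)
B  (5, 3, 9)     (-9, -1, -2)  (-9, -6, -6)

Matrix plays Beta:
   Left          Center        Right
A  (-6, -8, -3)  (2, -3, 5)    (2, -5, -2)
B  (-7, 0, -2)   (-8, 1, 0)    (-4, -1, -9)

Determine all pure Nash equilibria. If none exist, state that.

The pure Nash equilibria are (A, Center, Beta), (A, Right, Alpha), (B, Left, Alpha).

For each strategy profile, look for a profitable unilateral deviation.
(A, Left, Alpha): Row can switch to B (-7 → 5). Not NE.
(A, Left, Beta): Column can switch to Center (-8 → -3). Not NE.
(A, Center, Alpha): Column can switch to Left (2 → 5). Not NE.
(A, Center, Beta): Row gets 2, best alternative -8; Column gets -3, best alternative -5; Matrix gets 5, best alternative 0. No profitable deviation — NE.
(A, Right, Alpha): Row gets 0, best alternative -9; Column gets 8, best alternative 5; Matrix gets 0, best alternative -2. No profitable deviation — NE.
(A, Right, Beta): Column can switch to Center (-5 → -3). Not NE.
(B, Left, Alpha): Row gets 5, best alternative -7; Column gets 3, best alternative -1; Matrix gets 9, best alternative -2. No profitable deviation — NE.
(B, Left, Beta): Row can switch to A (-7 → -6). Not NE.
(B, Center, Alpha): Row can switch to A (-9 → 4). Not NE.
(The remaining 3 profiles each have a profitable deviation by the same check.)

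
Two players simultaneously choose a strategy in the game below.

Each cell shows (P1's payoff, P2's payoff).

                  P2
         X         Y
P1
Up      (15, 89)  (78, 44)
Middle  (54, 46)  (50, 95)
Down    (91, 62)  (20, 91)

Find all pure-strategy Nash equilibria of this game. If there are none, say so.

No pure-strategy Nash equilibrium.

Mark each player's best response to every combination of opponents' strategies; a profile where every player is best-responding is a pure Nash equilibrium.
P1 against X: payoffs 15, 54, 91 → best response Down.
P1 against Y: payoffs 78, 50, 20 → best response Up.
P2 against Up: payoffs 89, 44 → best response X.
P2 against Middle: payoffs 46, 95 → best response Y.
P2 against Down: payoffs 62, 91 → best response Y.
No profile is a mutual best response for all players.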